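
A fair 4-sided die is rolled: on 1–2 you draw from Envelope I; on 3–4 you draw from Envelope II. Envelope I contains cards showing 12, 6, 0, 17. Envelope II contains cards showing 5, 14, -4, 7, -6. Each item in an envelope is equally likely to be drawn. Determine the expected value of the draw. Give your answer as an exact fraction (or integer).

E[X | Envelope I] = (12 + 6 + 0 + 17)/4 = 35/4
E[X | Envelope II] = (5 + 14 − 4 + 7 − 6)/5 = 16/5
E[X] = (1/2)·35/4 + (1/2)·16/5 = 239/40

239/40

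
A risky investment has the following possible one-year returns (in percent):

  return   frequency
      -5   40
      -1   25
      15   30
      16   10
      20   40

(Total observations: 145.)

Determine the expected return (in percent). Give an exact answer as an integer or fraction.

237/29

Total = 145, so P(return=-5) = 40/145, etc.
E[X] = (8/29)·(-5) + (5/29)·(-1) + (6/29)·15 + (2/29)·16 + (8/29)·20
     = 237/29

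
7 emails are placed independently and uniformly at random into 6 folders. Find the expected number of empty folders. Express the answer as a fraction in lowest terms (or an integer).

Let Xⱼ=1 if folder j is empty. P(Xⱼ=1) = ((6-1)/6)^7 = 78125/279936.
By linearity, E[#empty] = 6·78125/279936 = 78125/46656.

78125/46656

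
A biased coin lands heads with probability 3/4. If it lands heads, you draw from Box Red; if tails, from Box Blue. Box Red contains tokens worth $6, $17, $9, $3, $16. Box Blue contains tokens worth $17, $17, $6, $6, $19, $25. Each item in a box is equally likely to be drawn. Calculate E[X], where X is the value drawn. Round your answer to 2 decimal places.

E[X | Box Red] = (6 + 17 + 9 + 3 + 16)/5 = 51/5
E[X | Box Blue] = (17 + 17 + 6 + 6 + 19 + 25)/6 = 15
E[X] = (3/4)·51/5 + (1/4)·15 = 57/5 ≈ 11.40

$11.40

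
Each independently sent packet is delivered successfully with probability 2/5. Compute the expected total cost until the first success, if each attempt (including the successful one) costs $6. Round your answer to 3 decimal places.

E[#attempts] = 1/p = 5/2; E[cost] = 6·5/2 = 15.
≈ 15.000

$15.000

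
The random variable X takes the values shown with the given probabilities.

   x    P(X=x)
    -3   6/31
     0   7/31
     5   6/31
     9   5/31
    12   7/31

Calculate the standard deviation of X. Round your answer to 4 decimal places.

5.6101

E[X] = 141/31, E[X²] = 1617/31
Var(X) = E[X²] − (E[X])² = 1617/31 − 19881/961 = 30246/961
SD(X) = √(30246/961) ≈ 5.6101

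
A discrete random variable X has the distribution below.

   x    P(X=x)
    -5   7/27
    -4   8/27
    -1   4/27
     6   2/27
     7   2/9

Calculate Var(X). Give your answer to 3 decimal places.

E[X] = (7/27)·(-5) + (8/27)·(-4) + (4/27)·(-1) + (2/27)·6 + (2/9)·7 = -17/27
E[X²] = (7/27)·25 + (8/27)·16 + (4/27)·1 + (2/27)·36 + (2/9)·49 = 673/27
Var(X) = 673/27 − (-17/27)² = 17882/729 ≈ 24.529

24.529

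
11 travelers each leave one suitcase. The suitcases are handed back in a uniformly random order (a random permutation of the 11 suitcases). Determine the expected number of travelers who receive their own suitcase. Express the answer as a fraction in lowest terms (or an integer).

1

Let Xᵢ = 1 if person i gets their own suitcase. For each i, P(Xᵢ=1) = 1/11.
By linearity of expectation, E[X₁+…+X_11] = 11·(1/11) = 1.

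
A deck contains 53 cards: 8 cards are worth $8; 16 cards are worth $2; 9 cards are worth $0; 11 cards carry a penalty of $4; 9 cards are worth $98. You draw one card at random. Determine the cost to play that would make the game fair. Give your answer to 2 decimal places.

$17.62

E[payout] = (8/53)·8 + (16/53)·2 + (9/53)·0 + (11/53)·(-4) + (9/53)·98 = 934/53
Fair fee = E[payout] = 934/53 ≈ $17.62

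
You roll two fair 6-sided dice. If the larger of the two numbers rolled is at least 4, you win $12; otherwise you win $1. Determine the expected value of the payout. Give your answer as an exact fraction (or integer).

E[payout] = (1/4)·1 + (3/4)·12 = 37/4

37/4 dollars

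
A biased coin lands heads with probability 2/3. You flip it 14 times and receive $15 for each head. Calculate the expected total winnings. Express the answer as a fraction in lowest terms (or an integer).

$140

E[#heads] = 14·2/3 = 28/3 (linearity over flips).
E[winnings] = 15·28/3 = 140.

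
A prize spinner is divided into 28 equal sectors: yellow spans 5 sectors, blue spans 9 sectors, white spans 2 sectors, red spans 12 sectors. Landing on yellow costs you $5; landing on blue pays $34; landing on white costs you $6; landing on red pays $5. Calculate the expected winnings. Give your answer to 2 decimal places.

E[payout] = (5/28)·(-5) + (9/28)·34 + (2/28)·(-6) + (12/28)·5 = 47/4
≈ $11.75

$11.75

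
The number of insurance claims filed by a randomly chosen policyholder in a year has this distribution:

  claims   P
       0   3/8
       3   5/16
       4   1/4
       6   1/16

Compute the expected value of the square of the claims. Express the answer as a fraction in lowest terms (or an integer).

145/16

E[X²] = (3/8)·0 + (5/16)·9 + (1/4)·16 + (1/16)·36
     = 145/16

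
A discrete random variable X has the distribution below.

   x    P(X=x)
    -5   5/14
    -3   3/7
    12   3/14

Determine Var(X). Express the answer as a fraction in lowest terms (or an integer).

E[X] = (5/14)·(-5) + (3/7)·(-3) + (3/14)·12 = -1/2
E[X²] = (5/14)·25 + (3/7)·9 + (3/14)·144 = 611/14
Var(X) = 611/14 − (-1/2)² = 1215/28

1215/28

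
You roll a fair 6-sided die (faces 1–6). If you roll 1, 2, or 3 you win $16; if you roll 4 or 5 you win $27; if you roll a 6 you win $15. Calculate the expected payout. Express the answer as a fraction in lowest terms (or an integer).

39/2 dollars

E[payout] = (1/6)·15 + (1/2)·16 + (1/3)·27 = 39/2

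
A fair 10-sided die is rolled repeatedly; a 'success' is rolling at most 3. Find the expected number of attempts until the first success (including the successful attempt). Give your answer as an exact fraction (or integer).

10/3

For a geometric distribution, E[trials] = 1/p = 1/(3/10) = 10/3.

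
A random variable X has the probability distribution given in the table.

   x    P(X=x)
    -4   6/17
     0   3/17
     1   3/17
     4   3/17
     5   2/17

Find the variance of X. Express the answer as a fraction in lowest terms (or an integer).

E[X] = (6/17)·(-4) + (3/17)·0 + (3/17)·1 + (3/17)·4 + (2/17)·5 = 1/17
E[X²] = (6/17)·16 + (3/17)·0 + (3/17)·1 + (3/17)·16 + (2/17)·25 = 197/17
Var(X) = 197/17 − (1/17)² = 3348/289

3348/289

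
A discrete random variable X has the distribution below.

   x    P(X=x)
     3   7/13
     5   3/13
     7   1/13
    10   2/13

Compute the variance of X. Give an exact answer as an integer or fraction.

E[X] = (7/13)·3 + (3/13)·5 + (1/13)·7 + (2/13)·10 = 63/13
E[X²] = (7/13)·9 + (3/13)·25 + (1/13)·49 + (2/13)·100 = 387/13
Var(X) = 387/13 − (63/13)² = 1062/169

1062/169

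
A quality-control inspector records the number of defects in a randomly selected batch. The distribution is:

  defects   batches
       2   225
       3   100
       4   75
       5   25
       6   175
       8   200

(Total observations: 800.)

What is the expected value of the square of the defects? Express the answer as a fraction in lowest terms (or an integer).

Total = 800, so P(defects=2) = 225/800, etc.
E[X²] = (9/32)·4 + (1/8)·9 + (3/32)·16 + (1/32)·25 + (7/32)·36 + (1/4)·64
     = 909/32

909/32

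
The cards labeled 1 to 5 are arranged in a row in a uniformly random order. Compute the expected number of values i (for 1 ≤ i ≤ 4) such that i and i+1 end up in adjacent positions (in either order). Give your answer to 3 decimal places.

1.600

For each i ∈ {1,…,4}, let Xᵢ = 1 if i and i+1 are adjacent. P(Xᵢ=1) = 2·(5−1)!/5! = 2/5.
By linearity, E[ΣXᵢ] = (4)·(2/5) = 8/5.
≈ 1.600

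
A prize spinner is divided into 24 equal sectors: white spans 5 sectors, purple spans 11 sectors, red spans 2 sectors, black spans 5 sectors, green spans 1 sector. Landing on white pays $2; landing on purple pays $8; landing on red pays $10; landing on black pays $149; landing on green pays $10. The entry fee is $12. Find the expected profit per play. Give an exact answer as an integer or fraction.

195/8 dollars

E[payout] = (5/24)·2 + (11/24)·8 + (2/24)·10 + (5/24)·149 + (1/24)·10 = 291/8
Expected profit = 291/8 − 12 = 195/8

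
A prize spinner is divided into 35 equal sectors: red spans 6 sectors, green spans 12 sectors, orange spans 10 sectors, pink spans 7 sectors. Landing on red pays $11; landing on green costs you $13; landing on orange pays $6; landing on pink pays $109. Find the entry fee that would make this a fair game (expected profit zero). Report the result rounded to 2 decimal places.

$20.94

E[payout] = (6/35)·11 + (12/35)·(-13) + (10/35)·6 + (7/35)·109 = 733/35
Fair fee = E[payout] = 733/35 ≈ $20.94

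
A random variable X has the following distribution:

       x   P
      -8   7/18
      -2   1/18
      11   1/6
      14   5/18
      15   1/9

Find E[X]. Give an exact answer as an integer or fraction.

25/6

E[X] = (7/18)·(-8) + (1/18)·(-2) + (1/6)·11 + (5/18)·14 + (1/9)·15
     = 25/6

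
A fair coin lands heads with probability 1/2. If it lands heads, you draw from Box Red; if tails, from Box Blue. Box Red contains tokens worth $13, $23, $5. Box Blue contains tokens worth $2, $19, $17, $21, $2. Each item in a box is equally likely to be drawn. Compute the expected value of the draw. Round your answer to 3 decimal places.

E[X | Box Red] = (13 + 23 + 5)/3 = 41/3
E[X | Box Blue] = (2 + 19 + 17 + 21 + 2)/5 = 61/5
E[X] = (1/2)·41/3 + (1/2)·61/5 = 194/15 ≈ 12.933

$12.933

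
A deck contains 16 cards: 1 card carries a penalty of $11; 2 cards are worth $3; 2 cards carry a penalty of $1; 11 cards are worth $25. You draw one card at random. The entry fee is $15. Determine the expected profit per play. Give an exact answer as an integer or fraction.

E[payout] = (1/16)·(-11) + (2/16)·3 + (2/16)·(-1) + (11/16)·25 = 67/4
Expected profit = 67/4 − 15 = 7/4

7/4 dollars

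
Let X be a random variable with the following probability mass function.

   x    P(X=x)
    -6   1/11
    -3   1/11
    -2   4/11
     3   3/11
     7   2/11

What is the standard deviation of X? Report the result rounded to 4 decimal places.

4.0757

E[X] = 6/11, E[X²] = 186/11
Var(X) = E[X²] − (E[X])² = 186/11 − 36/121 = 2010/121
SD(X) = √(2010/121) ≈ 4.0757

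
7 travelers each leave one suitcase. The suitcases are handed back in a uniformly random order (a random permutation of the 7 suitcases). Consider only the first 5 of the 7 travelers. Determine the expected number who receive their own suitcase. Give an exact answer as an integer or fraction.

5/7

Let Xᵢ = 1 if person i gets their own suitcase. For each i, P(Xᵢ=1) = 1/7.
By linearity of expectation, E[X₁+…+X_5] = 5·(1/7) = 5/7.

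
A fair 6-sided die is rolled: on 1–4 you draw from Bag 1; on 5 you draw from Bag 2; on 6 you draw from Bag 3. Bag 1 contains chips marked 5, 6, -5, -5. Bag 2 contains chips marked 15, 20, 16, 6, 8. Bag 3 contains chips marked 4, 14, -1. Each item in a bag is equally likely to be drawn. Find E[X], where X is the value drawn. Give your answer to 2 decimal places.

3.28

E[X | Bag 1] = (5 + 6 − 5 − 5)/4 = 1/4
E[X | Bag 2] = (15 + 20 + 16 + 6 + 8)/5 = 13
E[X | Bag 3] = (4 + 14 − 1)/3 = 17/3
E[X] = (2/3)·1/4 + (1/6)·13 + (1/6)·17/3 = 59/18 ≈ 3.28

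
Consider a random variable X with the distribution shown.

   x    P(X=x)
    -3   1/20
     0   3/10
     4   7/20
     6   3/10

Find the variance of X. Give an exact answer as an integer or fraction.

3019/400

E[X] = (1/20)·(-3) + (3/10)·0 + (7/20)·4 + (3/10)·6 = 61/20
E[X²] = (1/20)·9 + (3/10)·0 + (7/20)·16 + (3/10)·36 = 337/20
Var(X) = 337/20 − (61/20)² = 3019/400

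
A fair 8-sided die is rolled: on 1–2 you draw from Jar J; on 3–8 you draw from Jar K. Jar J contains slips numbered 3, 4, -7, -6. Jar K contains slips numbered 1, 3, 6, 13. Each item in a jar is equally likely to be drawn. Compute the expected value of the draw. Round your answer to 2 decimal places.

E[X | Jar J] = (3 + 4 − 7 − 6)/4 = -3/2
E[X | Jar K] = (1 + 3 + 6 + 13)/4 = 23/4
E[X] = (1/4)·(-3/2) + (3/4)·23/4 = 63/16 ≈ 3.94

3.94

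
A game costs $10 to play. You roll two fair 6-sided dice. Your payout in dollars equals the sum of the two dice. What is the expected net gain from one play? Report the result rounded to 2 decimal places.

-$3.00

Distribution of the sum of the two dice: 2 w.p. 1/36, 3 w.p. 1/18, 4 w.p. 1/12, 5 w.p. 1/9, 6 w.p. 5/36, 7 w.p. 1/6, …
E[payout] = (1/36)·2 + (1/18)·3 + (1/12)·4 + (1/9)·5 + (5/36)·6 + (1/6)·7 + (5/36)·8 + (1/9)·9 + (1/12)·10 + (1/18)·11 + (1/36)·12 = 7
Expected profit = 7 − 10 = -3 ≈ -$3.00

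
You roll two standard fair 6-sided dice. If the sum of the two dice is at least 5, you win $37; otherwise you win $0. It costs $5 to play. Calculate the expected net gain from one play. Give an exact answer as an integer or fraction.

E[payout] = (1/6)·0 + (5/6)·37 = 185/6
Expected profit = 185/6 − 5 = 155/6

155/6 dollars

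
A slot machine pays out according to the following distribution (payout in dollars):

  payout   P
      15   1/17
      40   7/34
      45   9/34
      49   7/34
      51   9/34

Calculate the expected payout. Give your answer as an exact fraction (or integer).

1517/34 dollars

E[X] = (1/17)·15 + (7/34)·40 + (9/34)·45 + (7/34)·49 + (9/34)·51
     = 1517/34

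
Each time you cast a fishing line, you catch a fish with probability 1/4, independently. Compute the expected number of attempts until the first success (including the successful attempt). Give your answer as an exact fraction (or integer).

For a geometric distribution, E[trials] = 1/p = 1/(1/4) = 4.

4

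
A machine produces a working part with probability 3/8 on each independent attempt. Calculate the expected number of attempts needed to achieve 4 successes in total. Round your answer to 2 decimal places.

By linearity (sum of 4 independent geometric waits), E[trials] = 4/p = 4/(3/8) = 32/3.
≈ 10.67

10.67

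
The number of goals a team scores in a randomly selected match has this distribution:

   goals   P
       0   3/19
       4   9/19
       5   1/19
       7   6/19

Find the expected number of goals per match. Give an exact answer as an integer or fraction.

E[X] = (3/19)·0 + (9/19)·4 + (1/19)·5 + (6/19)·7
     = 83/19

83/19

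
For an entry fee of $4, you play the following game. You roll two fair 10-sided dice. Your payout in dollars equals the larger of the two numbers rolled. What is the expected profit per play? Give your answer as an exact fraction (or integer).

Distribution of the larger of the two numbers rolled: 1 w.p. 1/100, 2 w.p. 3/100, 3 w.p. 1/20, 4 w.p. 7/100, 5 w.p. 9/100, 6 w.p. 11/100, …
E[payout] = (1/100)·1 + (3/100)·2 + (1/20)·3 + (7/100)·4 + (9/100)·5 + (11/100)·6 + (13/100)·7 + (3/20)·8 + (17/100)·9 + (19/100)·10 = 143/20
Expected profit = 143/20 − 4 = 63/20

63/20 dollars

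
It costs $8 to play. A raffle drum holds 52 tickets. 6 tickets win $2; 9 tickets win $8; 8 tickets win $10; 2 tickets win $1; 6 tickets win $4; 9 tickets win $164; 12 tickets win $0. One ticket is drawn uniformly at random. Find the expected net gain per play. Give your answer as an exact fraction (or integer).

E[payout] = (6/52)·2 + (9/52)·8 + (8/52)·10 + (2/52)·1 + (6/52)·4 + (9/52)·164 + (12/52)·0 = 833/26
Expected profit = 833/26 − 8 = 625/26

625/26 dollars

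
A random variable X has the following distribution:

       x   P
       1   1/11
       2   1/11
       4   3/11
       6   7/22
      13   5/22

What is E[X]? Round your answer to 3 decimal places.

E[X] = (1/11)·1 + (1/11)·2 + (3/11)·4 + (7/22)·6 + (5/22)·13
     = 137/22 ≈ 6.227

6.227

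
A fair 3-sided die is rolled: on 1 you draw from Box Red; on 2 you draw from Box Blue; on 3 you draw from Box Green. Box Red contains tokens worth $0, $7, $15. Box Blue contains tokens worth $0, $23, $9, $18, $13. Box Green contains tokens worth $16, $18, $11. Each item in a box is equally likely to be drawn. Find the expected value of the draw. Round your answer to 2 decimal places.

E[X | Box Red] = (0 + 7 + 15)/3 = 22/3
E[X | Box Blue] = (0 + 23 + 9 + 18 + 13)/5 = 63/5
E[X | Box Green] = (16 + 18 + 11)/3 = 15
E[X] = (1/3)·22/3 + (1/3)·63/5 + (1/3)·15 = 524/45 ≈ 11.64

$11.64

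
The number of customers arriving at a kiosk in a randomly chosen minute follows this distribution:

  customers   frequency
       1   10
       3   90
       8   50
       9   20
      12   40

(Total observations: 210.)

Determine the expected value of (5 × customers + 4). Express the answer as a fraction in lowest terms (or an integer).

Total = 210, so P(customers=1) = 10/210, etc.
E[5x+4] = (1/21)·9 + (3/7)·19 + (5/21)·44 + (2/21)·49 + (4/21)·64
     = 754/21

754/21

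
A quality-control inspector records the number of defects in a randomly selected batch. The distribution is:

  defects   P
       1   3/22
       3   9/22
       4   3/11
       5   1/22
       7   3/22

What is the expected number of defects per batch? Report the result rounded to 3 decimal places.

3.636

E[X] = (3/22)·1 + (9/22)·3 + (3/11)·4 + (1/22)·5 + (3/22)·7
     = 40/11 ≈ 3.636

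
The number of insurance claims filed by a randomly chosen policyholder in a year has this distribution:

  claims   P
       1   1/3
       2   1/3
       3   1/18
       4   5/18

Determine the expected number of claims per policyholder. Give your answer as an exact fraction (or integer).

E[X] = (1/3)·1 + (1/3)·2 + (1/18)·3 + (5/18)·4
     = 41/18

41/18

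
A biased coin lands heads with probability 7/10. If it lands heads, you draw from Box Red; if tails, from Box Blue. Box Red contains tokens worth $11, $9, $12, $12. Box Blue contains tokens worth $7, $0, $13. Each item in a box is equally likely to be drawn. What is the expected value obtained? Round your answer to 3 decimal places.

$9.700

E[X | Box Red] = (11 + 9 + 12 + 12)/4 = 11
E[X | Box Blue] = (7 + 0 + 13)/3 = 20/3
E[X] = (7/10)·11 + (3/10)·20/3 = 97/10 ≈ 9.700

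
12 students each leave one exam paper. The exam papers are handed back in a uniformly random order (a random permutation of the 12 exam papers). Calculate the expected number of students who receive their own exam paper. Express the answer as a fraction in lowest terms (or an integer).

1

Let Xᵢ = 1 if person i gets their own exam paper. For each i, P(Xᵢ=1) = 1/12.
By linearity of expectation, E[X₁+…+X_12] = 12·(1/12) = 1.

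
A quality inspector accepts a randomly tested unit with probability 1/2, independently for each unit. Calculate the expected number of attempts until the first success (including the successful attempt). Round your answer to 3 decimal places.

2.000

For a geometric distribution, E[trials] = 1/p = 1/(1/2) = 2.
≈ 2.000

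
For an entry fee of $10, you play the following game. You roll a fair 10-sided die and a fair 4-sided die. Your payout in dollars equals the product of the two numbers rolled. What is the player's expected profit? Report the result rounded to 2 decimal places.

Distribution of the product of the two numbers rolled: 1 w.p. 1/40, 2 w.p. 1/20, 3 w.p. 1/20, 4 w.p. 3/40, 5 w.p. 1/40, 6 w.p. 3/40, …
E[payout] = (1/40)·1 + (1/20)·2 + (1/20)·3 + (3/40)·4 + (1/40)·5 + (3/40)·6 + (1/40)·7 + (3/40)·8 + (1/20)·9 + (1/20)·10 + (3/40)·12 + (1/40)·14 + (1/40)·15 + (1/20)·16 + (1/20)·18 + (1/20)·20 + (1/40)·21 + (1/20)·24 + (1/40)·27 + (1/40)·28 + (1/40)·30 + (1/40)·32 + (1/40)·36 + (1/40)·40 = 55/4
Expected profit = 55/4 − 10 = 15/4 ≈ $3.75

$3.75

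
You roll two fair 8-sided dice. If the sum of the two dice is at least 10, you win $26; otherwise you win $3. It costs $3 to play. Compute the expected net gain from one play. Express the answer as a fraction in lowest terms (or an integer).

161/16 dollars

E[payout] = (9/16)·3 + (7/16)·26 = 209/16
Expected profit = 209/16 − 3 = 161/16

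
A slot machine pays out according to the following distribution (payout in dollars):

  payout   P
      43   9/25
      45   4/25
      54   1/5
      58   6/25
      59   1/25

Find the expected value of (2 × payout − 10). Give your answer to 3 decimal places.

89.520

E[2x-10] = (9/25)·76 + (4/25)·80 + (1/5)·98 + (6/25)·106 + (1/25)·108
     = 2238/25 ≈ 89.520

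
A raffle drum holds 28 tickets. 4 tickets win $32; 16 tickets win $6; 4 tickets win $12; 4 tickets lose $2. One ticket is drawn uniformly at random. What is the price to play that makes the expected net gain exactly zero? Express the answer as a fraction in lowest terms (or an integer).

E[payout] = (4/28)·32 + (16/28)·6 + (4/28)·12 + (4/28)·(-2) = 66/7
Fair fee = E[payout] = 66/7

66/7 dollars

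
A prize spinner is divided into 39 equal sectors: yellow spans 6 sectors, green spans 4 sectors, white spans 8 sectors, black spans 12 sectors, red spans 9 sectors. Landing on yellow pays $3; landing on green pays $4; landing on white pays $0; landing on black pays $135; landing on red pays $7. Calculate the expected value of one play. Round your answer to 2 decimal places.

$44.03

E[payout] = (6/39)·3 + (4/39)·4 + (8/39)·0 + (12/39)·135 + (9/39)·7 = 1717/39
≈ $44.03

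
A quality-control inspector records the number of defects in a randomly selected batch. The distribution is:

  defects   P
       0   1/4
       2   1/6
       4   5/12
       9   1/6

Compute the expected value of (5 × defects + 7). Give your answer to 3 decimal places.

24.500

E[5x+7] = (1/4)·7 + (1/6)·17 + (5/12)·27 + (1/6)·52
     = 49/2 ≈ 24.500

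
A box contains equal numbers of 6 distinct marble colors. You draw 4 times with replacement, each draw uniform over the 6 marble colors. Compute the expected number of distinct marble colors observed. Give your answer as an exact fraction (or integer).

Let Xⱼ=1 if type j appears at least once. P(Xⱼ=1) = 1 − ((6−1)/6)^4 = 671/1296.
E[#distinct] = 6·671/1296 = 671/216.

671/216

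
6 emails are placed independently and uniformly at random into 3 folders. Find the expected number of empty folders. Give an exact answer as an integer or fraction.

64/243

Let Xⱼ=1 if folder j is empty. P(Xⱼ=1) = ((3-1)/3)^6 = 64/729.
By linearity, E[#empty] = 3·64/729 = 64/243.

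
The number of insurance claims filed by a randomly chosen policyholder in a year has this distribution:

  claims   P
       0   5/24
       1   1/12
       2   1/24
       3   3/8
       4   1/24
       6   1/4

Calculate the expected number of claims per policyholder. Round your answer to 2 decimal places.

E[X] = (5/24)·0 + (1/12)·1 + (1/24)·2 + (3/8)·3 + (1/24)·4 + (1/4)·6
     = 71/24 ≈ 2.96

2.96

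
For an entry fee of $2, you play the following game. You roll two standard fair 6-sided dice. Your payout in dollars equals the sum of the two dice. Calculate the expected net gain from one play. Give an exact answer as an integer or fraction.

$5

Distribution of the sum of the two dice: 2 w.p. 1/36, 3 w.p. 1/18, 4 w.p. 1/12, 5 w.p. 1/9, 6 w.p. 5/36, 7 w.p. 1/6, …
E[payout] = (1/36)·2 + (1/18)·3 + (1/12)·4 + (1/9)·5 + (5/36)·6 + (1/6)·7 + (5/36)·8 + (1/9)·9 + (1/12)·10 + (1/18)·11 + (1/36)·12 = 7
Expected profit = 7 − 2 = 5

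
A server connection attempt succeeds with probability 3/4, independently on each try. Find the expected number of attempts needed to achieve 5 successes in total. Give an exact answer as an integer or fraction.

20/3

By linearity (sum of 5 independent geometric waits), E[trials] = 5/p = 5/(3/4) = 20/3.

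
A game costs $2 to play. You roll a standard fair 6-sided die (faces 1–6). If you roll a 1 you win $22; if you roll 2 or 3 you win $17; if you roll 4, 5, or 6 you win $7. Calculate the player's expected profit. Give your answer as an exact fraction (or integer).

65/6 dollars

E[payout] = (1/2)·7 + (1/3)·17 + (1/6)·22 = 77/6
Expected profit = 77/6 − 2 = 65/6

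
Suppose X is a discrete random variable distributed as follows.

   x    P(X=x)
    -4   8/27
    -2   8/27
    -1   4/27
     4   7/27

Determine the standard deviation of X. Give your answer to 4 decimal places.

3.0712

E[X] = -8/9, E[X²] = 92/9
Var(X) = E[X²] − (E[X])² = 92/9 − 64/81 = 764/81
SD(X) = √(764/81) ≈ 3.0712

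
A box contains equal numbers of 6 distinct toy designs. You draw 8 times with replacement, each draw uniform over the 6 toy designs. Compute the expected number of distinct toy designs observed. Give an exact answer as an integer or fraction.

1288991/279936

Let Xⱼ=1 if type j appears at least once. P(Xⱼ=1) = 1 − ((6−1)/6)^8 = 1288991/1679616.
E[#distinct] = 6·1288991/1679616 = 1288991/279936.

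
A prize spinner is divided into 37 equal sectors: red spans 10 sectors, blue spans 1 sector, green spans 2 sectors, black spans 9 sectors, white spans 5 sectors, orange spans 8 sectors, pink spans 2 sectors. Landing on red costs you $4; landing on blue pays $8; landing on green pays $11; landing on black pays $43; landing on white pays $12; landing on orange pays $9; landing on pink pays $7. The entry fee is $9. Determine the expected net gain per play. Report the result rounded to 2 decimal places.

E[payout] = (10/37)·(-4) + (1/37)·8 + (2/37)·11 + (9/37)·43 + (5/37)·12 + (8/37)·9 + (2/37)·7 = 523/37
Expected profit = 523/37 − 9 = 190/37 ≈ $5.14

$5.14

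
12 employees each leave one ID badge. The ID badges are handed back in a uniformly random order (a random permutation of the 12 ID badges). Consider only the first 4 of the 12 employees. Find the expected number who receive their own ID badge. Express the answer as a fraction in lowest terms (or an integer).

Let Xᵢ = 1 if person i gets their own ID badge. For each i, P(Xᵢ=1) = 1/12.
By linearity of expectation, E[X₁+…+X_4] = 4·(1/12) = 1/3.

1/3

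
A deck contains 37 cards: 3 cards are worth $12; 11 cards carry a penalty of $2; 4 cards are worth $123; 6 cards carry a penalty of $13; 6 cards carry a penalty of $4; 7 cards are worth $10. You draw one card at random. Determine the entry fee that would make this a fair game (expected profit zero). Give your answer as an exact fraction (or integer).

474/37 dollars

E[payout] = (3/37)·12 + (11/37)·(-2) + (4/37)·123 + (6/37)·(-13) + (6/37)·(-4) + (7/37)·10 = 474/37
Fair fee = E[payout] = 474/37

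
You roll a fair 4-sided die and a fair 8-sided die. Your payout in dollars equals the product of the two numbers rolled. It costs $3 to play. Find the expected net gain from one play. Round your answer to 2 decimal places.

Distribution of the product of the two numbers rolled: 1 w.p. 1/32, 2 w.p. 1/16, 3 w.p. 1/16, 4 w.p. 3/32, 5 w.p. 1/32, 6 w.p. 3/32, …
E[payout] = (1/32)·1 + (1/16)·2 + (1/16)·3 + (3/32)·4 + (1/32)·5 + (3/32)·6 + (1/32)·7 + (3/32)·8 + (1/32)·9 + (1/32)·10 + (3/32)·12 + (1/32)·14 + (1/32)·15 + (1/16)·16 + (1/32)·18 + (1/32)·20 + (1/32)·21 + (1/16)·24 + (1/32)·28 + (1/32)·32 = 45/4
Expected profit = 45/4 − 3 = 33/4 ≈ $8.25

$8.25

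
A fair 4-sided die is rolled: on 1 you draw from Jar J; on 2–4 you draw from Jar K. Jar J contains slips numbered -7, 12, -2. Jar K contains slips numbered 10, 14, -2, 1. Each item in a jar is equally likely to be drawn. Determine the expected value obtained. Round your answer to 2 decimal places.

4.56

E[X | Jar J] = (-7 + 12 − 2)/3 = 1
E[X | Jar K] = (10 + 14 − 2 + 1)/4 = 23/4
E[X] = (1/4)·1 + (3/4)·23/4 = 73/16 ≈ 4.56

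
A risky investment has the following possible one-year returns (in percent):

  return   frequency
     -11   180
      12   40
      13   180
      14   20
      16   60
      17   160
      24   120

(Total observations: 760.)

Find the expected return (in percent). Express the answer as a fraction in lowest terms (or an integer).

Total = 760, so P(return=-11) = 180/760, etc.
E[X] = (9/38)·(-11) + (1/19)·12 + (9/38)·13 + (1/38)·14 + (3/38)·16 + (4/19)·17 + (3/19)·24
     = 192/19

192/19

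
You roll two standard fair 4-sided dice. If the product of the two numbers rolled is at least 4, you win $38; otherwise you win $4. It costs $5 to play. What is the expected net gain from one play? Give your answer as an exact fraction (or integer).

E[payout] = (5/16)·4 + (11/16)·38 = 219/8
Expected profit = 219/8 − 5 = 179/8

179/8 dollars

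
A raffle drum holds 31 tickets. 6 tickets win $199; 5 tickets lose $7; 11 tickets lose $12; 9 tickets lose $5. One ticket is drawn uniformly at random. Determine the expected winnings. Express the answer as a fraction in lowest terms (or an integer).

E[payout] = (6/31)·199 + (5/31)·(-7) + (11/31)·(-12) + (9/31)·(-5) = 982/31

982/31 dollars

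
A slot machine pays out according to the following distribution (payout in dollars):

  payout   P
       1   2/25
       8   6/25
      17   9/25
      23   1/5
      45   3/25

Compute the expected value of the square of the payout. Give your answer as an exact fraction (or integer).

E[X²] = (2/25)·1 + (6/25)·64 + (9/25)·289 + (1/5)·529 + (3/25)·2025
     = 11707/25

11707/25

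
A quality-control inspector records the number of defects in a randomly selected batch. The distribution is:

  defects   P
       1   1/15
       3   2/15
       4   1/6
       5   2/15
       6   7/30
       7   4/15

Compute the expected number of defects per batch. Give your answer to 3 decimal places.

E[X] = (1/15)·1 + (2/15)·3 + (1/6)·4 + (2/15)·5 + (7/30)·6 + (4/15)·7
     = 76/15 ≈ 5.067

5.067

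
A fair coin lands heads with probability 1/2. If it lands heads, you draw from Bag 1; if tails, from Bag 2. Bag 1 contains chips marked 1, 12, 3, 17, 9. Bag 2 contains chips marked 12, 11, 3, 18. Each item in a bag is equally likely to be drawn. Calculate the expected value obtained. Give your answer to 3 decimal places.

9.700

E[X | Bag 1] = (1 + 12 + 3 + 17 + 9)/5 = 42/5
E[X | Bag 2] = (12 + 11 + 3 + 18)/4 = 11
E[X] = (1/2)·42/5 + (1/2)·11 = 97/10 ≈ 9.700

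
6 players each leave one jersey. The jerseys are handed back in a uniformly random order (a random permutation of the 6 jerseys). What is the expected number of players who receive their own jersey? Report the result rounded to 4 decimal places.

1.0000

Let Xᵢ = 1 if person i gets their own jersey. For each i, P(Xᵢ=1) = 1/6.
By linearity of expectation, E[X₁+…+X_6] = 6·(1/6) = 1.
≈ 1.0000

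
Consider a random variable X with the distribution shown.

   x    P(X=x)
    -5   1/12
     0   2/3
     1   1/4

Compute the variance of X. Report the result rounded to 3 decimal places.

E[X] = (1/12)·(-5) + (2/3)·0 + (1/4)·1 = -1/6
E[X²] = (1/12)·25 + (2/3)·0 + (1/4)·1 = 7/3
Var(X) = 7/3 − (-1/6)² = 83/36 ≈ 2.306

2.306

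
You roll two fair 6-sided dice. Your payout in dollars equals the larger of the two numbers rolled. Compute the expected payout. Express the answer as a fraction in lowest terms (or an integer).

161/36 dollars

Distribution of the larger of the two numbers rolled: 1 w.p. 1/36, 2 w.p. 1/12, 3 w.p. 5/36, 4 w.p. 7/36, 5 w.p. 1/4, 6 w.p. 11/36
E[payout] = (1/36)·1 + (1/12)·2 + (5/36)·3 + (7/36)·4 + (1/4)·5 + (11/36)·6 = 161/36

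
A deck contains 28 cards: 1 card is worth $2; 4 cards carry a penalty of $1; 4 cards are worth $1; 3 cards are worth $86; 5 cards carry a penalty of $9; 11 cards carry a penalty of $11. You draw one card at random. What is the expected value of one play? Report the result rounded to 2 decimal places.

$3.36

E[payout] = (1/28)·2 + (4/28)·(-1) + (4/28)·1 + (3/28)·86 + (5/28)·(-9) + (11/28)·(-11) = 47/14
≈ $3.36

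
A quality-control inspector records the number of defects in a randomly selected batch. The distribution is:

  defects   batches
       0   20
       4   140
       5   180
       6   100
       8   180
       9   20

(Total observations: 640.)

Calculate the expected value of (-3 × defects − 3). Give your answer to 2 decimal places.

-20.25

Total = 640, so P(defects=0) = 20/640, etc.
E[-3x-3] = (1/32)·(-3) + (7/32)·(-15) + (9/32)·(-18) + (5/32)·(-21) + (9/32)·(-27) + (1/32)·(-30)
     = -81/4 ≈ -20.25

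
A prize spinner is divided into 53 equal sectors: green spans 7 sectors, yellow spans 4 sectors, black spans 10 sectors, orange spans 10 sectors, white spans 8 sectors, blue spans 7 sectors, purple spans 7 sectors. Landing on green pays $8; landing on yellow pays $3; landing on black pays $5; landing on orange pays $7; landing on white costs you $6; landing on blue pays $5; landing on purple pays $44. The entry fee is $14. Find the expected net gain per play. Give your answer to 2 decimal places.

E[payout] = (7/53)·8 + (4/53)·3 + (10/53)·5 + (10/53)·7 + (8/53)·(-6) + (7/53)·5 + (7/53)·44 = 483/53
Expected profit = 483/53 − 14 = -259/53 ≈ -$4.89

-$4.89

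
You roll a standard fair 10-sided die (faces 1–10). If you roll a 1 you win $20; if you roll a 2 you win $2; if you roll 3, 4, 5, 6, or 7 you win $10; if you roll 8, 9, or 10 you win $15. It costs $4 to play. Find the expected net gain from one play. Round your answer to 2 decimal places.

$7.70

E[payout] = (1/10)·2 + (1/2)·10 + (3/10)·15 + (1/10)·20 = 117/10
Expected profit = 117/10 − 4 = 77/10 ≈ $7.70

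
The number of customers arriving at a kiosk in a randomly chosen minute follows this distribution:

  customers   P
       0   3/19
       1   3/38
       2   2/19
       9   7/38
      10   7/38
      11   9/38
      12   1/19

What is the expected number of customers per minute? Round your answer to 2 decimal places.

7.03

E[X] = (3/19)·0 + (3/38)·1 + (2/19)·2 + (7/38)·9 + (7/38)·10 + (9/38)·11 + (1/19)·12
     = 267/38 ≈ 7.03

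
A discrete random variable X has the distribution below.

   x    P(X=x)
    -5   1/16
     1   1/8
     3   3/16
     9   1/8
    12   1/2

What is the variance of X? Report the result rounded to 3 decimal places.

E[X] = (1/16)·(-5) + (1/8)·1 + (3/16)·3 + (1/8)·9 + (1/2)·12 = 15/2
E[X²] = (1/16)·25 + (1/8)·1 + (3/16)·9 + (1/8)·81 + (1/2)·144 = 171/2
Var(X) = 171/2 − (15/2)² = 117/4 ≈ 29.250

29.250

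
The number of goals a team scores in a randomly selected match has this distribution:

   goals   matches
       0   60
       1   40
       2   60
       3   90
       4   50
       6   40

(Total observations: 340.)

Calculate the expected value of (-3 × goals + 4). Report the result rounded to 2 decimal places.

-3.68

Total = 340, so P(goals=0) = 60/340, etc.
E[-3x+4] = (3/17)·4 + (2/17)·1 + (3/17)·(-2) + (9/34)·(-5) + (5/34)·(-8) + (2/17)·(-14)
     = -125/34 ≈ -3.68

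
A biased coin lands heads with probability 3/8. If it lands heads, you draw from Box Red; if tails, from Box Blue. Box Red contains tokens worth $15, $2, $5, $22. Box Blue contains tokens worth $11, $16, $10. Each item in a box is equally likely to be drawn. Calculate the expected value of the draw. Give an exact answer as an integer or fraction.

71/6 dollars

E[X | Box Red] = (15 + 2 + 5 + 22)/4 = 11
E[X | Box Blue] = (11 + 16 + 10)/3 = 37/3
E[X] = (3/8)·11 + (5/8)·37/3 = 71/6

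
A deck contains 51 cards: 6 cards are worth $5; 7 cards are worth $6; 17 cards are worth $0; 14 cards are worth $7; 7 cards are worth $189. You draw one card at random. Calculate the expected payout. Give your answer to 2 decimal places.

$29.27

E[payout] = (6/51)·5 + (7/51)·6 + (17/51)·0 + (14/51)·7 + (7/51)·189 = 1493/51
≈ $29.27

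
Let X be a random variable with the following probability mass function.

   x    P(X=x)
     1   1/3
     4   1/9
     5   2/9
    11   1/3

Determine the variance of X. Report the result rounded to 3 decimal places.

17.136

E[X] = (1/3)·1 + (1/9)·4 + (2/9)·5 + (1/3)·11 = 50/9
E[X²] = (1/3)·1 + (1/9)·16 + (2/9)·25 + (1/3)·121 = 48
Var(X) = 48 − (50/9)² = 1388/81 ≈ 17.136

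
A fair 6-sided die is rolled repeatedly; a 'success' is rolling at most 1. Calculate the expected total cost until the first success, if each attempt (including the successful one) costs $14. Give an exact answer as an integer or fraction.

E[#attempts] = 1/p = 6; E[cost] = 14·6 = 84.

$84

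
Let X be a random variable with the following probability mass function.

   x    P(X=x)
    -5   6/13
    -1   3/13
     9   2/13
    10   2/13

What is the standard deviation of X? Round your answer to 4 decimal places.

E[X] = 5/13, E[X²] = 515/13
Var(X) = E[X²] − (E[X])² = 515/13 − 25/169 = 6670/169
SD(X) = √(6670/169) ≈ 6.2823

6.2823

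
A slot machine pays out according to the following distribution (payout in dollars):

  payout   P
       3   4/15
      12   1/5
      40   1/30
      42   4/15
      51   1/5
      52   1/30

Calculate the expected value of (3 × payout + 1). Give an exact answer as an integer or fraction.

E[3x+1] = (4/15)·10 + (1/5)·37 + (1/30)·121 + (4/15)·127 + (1/5)·154 + (1/30)·157
     = 84

84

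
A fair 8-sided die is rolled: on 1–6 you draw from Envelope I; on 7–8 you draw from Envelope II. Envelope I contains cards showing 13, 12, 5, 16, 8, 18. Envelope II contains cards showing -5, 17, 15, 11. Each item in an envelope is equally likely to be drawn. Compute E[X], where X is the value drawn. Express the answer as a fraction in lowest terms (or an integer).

91/8

E[X | Envelope I] = (13 + 12 + 5 + 16 + 8 + 18)/6 = 12
E[X | Envelope II] = (-5 + 17 + 15 + 11)/4 = 19/2
E[X] = (3/4)·12 + (1/4)·19/2 = 91/8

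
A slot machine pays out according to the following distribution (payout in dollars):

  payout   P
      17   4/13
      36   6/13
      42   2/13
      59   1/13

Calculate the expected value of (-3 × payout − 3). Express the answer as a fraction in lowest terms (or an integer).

-1320/13

E[-3x-3] = (4/13)·(-54) + (6/13)·(-111) + (2/13)·(-129) + (1/13)·(-180)
     = -1320/13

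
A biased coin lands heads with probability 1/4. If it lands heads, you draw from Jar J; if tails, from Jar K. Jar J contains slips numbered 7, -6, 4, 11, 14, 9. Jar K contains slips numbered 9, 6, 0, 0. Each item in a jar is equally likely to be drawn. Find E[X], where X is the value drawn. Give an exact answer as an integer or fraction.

71/16

E[X | Jar J] = (7 − 6 + 4 + 11 + 14 + 9)/6 = 13/2
E[X | Jar K] = (9 + 6 + 0 + 0)/4 = 15/4
E[X] = (1/4)·13/2 + (3/4)·15/4 = 71/16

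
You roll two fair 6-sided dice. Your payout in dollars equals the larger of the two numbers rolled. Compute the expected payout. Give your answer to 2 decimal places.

$4.47

Distribution of the larger of the two numbers rolled: 1 w.p. 1/36, 2 w.p. 1/12, 3 w.p. 5/36, 4 w.p. 7/36, 5 w.p. 1/4, 6 w.p. 11/36
E[payout] = (1/36)·1 + (1/12)·2 + (5/36)·3 + (7/36)·4 + (1/4)·5 + (11/36)·6 = 161/36
≈ $4.47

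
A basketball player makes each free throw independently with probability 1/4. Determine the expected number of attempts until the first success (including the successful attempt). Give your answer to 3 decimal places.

For a geometric distribution, E[trials] = 1/p = 1/(1/4) = 4.
≈ 4.000

4.000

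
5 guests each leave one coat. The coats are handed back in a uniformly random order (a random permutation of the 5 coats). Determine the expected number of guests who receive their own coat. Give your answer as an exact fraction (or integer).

Let Xᵢ = 1 if person i gets their own coat. For each i, P(Xᵢ=1) = 1/5.
By linearity of expectation, E[X₁+…+X_5] = 5·(1/5) = 1.

1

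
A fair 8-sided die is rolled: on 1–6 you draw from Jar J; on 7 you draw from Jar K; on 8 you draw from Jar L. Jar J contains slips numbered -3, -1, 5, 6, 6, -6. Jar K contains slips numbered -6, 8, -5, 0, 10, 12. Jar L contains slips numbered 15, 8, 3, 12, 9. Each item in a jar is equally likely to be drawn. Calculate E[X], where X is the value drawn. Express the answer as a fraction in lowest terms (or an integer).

E[X | Jar J] = (-3 − 1 + 5 + 6 + 6 − 6)/6 = 7/6
E[X | Jar K] = (-6 + 8 − 5 + 0 + 10 + 12)/6 = 19/6
E[X | Jar L] = (15 + 8 + 3 + 12 + 9)/5 = 47/5
E[X] = (3/4)·7/6 + (1/8)·19/6 + (1/8)·47/5 = 587/240

587/240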